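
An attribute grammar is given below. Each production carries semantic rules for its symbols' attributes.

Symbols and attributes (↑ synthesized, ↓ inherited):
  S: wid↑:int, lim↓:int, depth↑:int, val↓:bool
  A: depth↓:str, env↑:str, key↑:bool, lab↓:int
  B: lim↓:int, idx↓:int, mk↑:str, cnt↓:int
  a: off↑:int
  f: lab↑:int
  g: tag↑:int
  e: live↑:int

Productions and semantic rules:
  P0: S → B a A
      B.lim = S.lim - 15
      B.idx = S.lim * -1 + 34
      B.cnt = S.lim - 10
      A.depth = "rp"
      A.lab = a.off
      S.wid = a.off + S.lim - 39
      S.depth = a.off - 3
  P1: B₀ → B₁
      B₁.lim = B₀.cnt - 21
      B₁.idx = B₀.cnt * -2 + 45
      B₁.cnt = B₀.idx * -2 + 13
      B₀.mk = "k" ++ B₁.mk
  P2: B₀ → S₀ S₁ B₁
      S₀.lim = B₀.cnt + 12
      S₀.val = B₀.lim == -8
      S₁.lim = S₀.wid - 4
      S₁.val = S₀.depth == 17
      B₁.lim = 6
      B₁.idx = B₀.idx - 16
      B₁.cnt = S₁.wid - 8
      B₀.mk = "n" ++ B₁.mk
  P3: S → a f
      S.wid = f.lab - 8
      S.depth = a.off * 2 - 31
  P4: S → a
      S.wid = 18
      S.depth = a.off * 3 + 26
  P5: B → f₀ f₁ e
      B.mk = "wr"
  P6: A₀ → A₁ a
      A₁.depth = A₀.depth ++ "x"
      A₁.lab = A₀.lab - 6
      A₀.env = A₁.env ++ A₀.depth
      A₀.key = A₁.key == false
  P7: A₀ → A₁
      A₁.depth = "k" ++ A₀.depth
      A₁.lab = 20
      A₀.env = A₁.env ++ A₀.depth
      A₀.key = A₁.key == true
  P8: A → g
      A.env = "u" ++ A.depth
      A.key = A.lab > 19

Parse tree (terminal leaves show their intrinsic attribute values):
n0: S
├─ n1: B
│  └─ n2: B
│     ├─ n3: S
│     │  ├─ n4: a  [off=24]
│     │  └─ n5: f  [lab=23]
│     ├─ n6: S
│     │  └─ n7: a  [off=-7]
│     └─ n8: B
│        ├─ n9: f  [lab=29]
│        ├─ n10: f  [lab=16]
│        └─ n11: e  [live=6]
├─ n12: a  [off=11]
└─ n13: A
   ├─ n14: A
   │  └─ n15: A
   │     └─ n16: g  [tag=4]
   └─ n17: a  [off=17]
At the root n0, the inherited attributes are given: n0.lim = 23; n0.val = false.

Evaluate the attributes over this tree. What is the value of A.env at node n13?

"ukrpxrpxrp"

1. n0.lim = 23  [given at root]
2. n0.val = false  [given at root]
3. n1.lim = 8  [S.lim - 15]
4. n1.idx = 11  [S.lim * -1 + 34]
5. n1.cnt = 13  [S.lim - 10]
6. n2.lim = -8  [B₀.cnt - 21]
7. n2.idx = 19  [B₀.cnt * -2 + 45]
8. n2.cnt = -9  [B₀.idx * -2 + 13]
9. n3.lim = 3  [B₀.cnt + 12]
10. n3.val = true  [B₀.lim == -8]
11. n4.off = 24  [terminal]
12. n5.lab = 23  [terminal]
13. n3.wid = 15  [f.lab - 8]
14. n3.depth = 17  [a.off * 2 - 31]
15. n6.lim = 11  [S₀.wid - 4]
16. n6.val = true  [S₀.depth == 17]
17. n7.off = -7  [terminal]
18. n6.wid = 18  [18]
19. n6.depth = 5  [a.off * 3 + 26]
20. n8.lim = 6  [6]
21. n8.idx = 3  [B₀.idx - 16]
22. n8.cnt = 10  [S₁.wid - 8]
23. n9.lab = 29  [terminal]
24. n10.lab = 16  [terminal]
25. n11.live = 6  [terminal]
26. n8.mk = "wr"  ["wr"]
27. n2.mk = "nwr"  ["n" ++ B₁.mk]
28. n1.mk = "knwr"  ["k" ++ B₁.mk]
29. n12.off = 11  [terminal]
30. n13.depth = "rp"  ["rp"]
31. n13.lab = 11  [a.off]
32. n14.depth = "rpx"  [A₀.depth ++ "x"]
33. n14.lab = 5  [A₀.lab - 6]
34. n15.depth = "krpx"  ["k" ++ A₀.depth]
35. n15.lab = 20  [20]
36. n16.tag = 4  [terminal]
37. n15.env = "ukrpx"  ["u" ++ A.depth]
38. n15.key = true  [A.lab > 19]
39. n14.env = "ukrpxrpx"  [A₁.env ++ A₀.depth]
40. n14.key = true  [A₁.key == true]
41. n17.off = 17  [terminal]
42. n13.env = "ukrpxrpxrp"  [A₁.env ++ A₀.depth]
43. n13.key = false  [A₁.key == false]
44. n0.wid = -5  [a.off + S.lim - 39]
45. n0.depth = 8  [a.off - 3]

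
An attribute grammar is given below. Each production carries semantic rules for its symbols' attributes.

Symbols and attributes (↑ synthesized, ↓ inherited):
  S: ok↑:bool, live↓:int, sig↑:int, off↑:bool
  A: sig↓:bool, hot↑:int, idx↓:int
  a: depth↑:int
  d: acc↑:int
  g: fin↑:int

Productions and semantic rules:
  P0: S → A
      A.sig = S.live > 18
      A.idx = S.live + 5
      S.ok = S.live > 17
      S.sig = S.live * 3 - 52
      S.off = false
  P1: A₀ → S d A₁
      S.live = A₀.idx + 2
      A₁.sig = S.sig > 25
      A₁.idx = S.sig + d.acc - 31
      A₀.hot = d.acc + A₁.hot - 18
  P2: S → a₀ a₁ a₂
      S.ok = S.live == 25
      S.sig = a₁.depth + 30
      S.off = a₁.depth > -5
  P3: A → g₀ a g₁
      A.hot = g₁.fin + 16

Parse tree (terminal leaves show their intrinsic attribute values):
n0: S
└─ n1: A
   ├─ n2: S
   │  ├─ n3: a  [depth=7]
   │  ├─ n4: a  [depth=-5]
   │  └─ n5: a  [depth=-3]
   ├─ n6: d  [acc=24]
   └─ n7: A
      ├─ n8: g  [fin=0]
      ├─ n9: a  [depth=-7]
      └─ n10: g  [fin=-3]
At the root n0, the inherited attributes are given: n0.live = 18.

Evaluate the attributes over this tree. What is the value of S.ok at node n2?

1. n0.live = 18  [given at root]
2. n1.sig = false  [S.live > 18]
3. n1.idx = 23  [S.live + 5]
4. n2.live = 25  [A₀.idx + 2]
5. n3.depth = 7  [terminal]
6. n4.depth = -5  [terminal]
7. n5.depth = -3  [terminal]
8. n2.ok = true  [S.live == 25]
9. n2.sig = 25  [a₁.depth + 30]
10. n2.off = false  [a₁.depth > -5]
11. n6.acc = 24  [terminal]
12. n7.sig = false  [S.sig > 25]
13. n7.idx = 18  [S.sig + d.acc - 31]
14. n8.fin = 0  [terminal]
15. n9.depth = -7  [terminal]
16. n10.fin = -3  [terminal]
17. n7.hot = 13  [g₁.fin + 16]
18. n1.hot = 19  [d.acc + A₁.hot - 18]
19. n0.ok = true  [S.live > 17]
20. n0.sig = 2  [S.live * 3 - 52]
21. n0.off = false  [false]

true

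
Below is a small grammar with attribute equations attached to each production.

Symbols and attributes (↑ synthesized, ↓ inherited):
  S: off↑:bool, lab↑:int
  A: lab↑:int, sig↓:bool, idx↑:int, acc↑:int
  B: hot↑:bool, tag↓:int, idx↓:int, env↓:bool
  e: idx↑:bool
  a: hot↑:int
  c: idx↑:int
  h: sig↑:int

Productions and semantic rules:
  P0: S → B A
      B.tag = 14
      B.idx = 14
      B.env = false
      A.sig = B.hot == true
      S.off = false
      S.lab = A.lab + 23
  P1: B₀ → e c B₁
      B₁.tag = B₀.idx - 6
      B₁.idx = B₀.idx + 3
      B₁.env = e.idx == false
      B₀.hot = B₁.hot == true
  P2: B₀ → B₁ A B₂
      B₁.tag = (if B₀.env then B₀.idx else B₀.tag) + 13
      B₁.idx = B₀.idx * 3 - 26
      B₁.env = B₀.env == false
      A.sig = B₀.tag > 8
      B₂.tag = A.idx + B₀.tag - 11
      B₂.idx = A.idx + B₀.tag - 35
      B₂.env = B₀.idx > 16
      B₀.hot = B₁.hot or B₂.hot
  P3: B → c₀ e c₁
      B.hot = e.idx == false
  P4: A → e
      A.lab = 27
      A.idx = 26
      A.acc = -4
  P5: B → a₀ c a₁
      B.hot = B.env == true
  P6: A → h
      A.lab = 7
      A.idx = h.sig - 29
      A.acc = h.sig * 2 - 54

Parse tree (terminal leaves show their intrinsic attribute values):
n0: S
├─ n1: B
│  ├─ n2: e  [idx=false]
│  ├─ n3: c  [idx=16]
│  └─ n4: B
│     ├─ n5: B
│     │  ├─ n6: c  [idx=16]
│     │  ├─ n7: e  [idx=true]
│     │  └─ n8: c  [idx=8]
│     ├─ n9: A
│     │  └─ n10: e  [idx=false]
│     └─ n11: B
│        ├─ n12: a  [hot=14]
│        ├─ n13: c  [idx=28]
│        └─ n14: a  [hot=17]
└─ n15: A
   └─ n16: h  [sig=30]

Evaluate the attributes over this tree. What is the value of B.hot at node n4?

1. n1.tag = 14  [14]
2. n1.idx = 14  [14]
3. n1.env = false  [false]
4. n2.idx = false  [terminal]
5. n3.idx = 16  [terminal]
6. n4.tag = 8  [B₀.idx - 6]
7. n4.idx = 17  [B₀.idx + 3]
8. n4.env = true  [e.idx == false]
9. n5.tag = 30  [(if B₀.env then B₀.idx else B₀.tag) + 13]
10. n5.idx = 25  [B₀.idx * 3 - 26]
11. n5.env = false  [B₀.env == false]
12. n6.idx = 16  [terminal]
13. n7.idx = true  [terminal]
14. n8.idx = 8  [terminal]
15. n5.hot = false  [e.idx == false]
16. n9.sig = false  [B₀.tag > 8]
17. n10.idx = false  [terminal]
18. n9.lab = 27  [27]
19. n9.idx = 26  [26]
20. n9.acc = -4  [-4]
21. n11.tag = 23  [A.idx + B₀.tag - 11]
22. n11.idx = -1  [A.idx + B₀.tag - 35]
23. n11.env = true  [B₀.idx > 16]
24. n12.hot = 14  [terminal]
25. n13.idx = 28  [terminal]
26. n14.hot = 17  [terminal]
27. n11.hot = true  [B.env == true]
28. n4.hot = true  [B₁.hot or B₂.hot]
29. n1.hot = true  [B₁.hot == true]
30. n15.sig = true  [B.hot == true]
31. n16.sig = 30  [terminal]
32. n15.lab = 7  [7]
33. n15.idx = 1  [h.sig - 29]
34. n15.acc = 6  [h.sig * 2 - 54]
35. n0.off = false  [false]
36. n0.lab = 30  [A.lab + 23]

true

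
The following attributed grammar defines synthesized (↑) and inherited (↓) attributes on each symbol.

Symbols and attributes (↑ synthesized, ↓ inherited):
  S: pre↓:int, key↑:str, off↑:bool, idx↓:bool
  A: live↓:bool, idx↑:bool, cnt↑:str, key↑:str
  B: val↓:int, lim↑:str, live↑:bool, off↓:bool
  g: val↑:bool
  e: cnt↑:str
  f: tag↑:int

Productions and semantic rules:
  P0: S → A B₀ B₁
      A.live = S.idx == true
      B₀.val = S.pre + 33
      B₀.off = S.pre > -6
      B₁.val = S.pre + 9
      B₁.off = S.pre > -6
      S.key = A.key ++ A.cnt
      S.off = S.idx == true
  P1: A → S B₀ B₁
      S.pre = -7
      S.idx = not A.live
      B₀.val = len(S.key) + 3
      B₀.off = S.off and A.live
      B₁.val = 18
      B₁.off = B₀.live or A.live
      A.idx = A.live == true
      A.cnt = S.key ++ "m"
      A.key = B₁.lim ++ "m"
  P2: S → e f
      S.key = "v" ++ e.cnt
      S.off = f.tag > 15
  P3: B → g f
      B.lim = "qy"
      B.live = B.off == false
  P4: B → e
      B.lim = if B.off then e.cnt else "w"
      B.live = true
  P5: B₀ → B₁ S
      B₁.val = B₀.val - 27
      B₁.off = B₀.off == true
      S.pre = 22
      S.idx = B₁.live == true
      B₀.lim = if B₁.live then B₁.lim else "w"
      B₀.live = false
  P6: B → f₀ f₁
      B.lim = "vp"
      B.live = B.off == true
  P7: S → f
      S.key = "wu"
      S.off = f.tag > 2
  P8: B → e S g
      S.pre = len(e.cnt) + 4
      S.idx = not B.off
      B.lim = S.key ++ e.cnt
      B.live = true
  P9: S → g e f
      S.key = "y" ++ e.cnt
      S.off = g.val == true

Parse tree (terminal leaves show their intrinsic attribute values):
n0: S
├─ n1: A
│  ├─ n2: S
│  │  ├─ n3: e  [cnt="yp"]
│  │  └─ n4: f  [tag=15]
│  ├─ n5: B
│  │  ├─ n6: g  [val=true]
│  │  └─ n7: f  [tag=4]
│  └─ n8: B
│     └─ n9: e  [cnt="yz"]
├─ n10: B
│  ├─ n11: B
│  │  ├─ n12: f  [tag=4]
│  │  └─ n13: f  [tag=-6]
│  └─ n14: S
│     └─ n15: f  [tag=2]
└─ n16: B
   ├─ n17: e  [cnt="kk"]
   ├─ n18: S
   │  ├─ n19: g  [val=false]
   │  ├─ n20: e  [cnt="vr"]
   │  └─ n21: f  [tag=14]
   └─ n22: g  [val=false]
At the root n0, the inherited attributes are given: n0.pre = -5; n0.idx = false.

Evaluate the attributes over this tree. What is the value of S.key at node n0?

1. n0.pre = -5  [given at root]
2. n0.idx = false  [given at root]
3. n1.live = false  [S.idx == true]
4. n2.pre = -7  [-7]
5. n2.idx = true  [not A.live]
6. n3.cnt = "yp"  [terminal]
7. n4.tag = 15  [terminal]
8. n2.key = "vyp"  ["v" ++ e.cnt]
9. n2.off = false  [f.tag > 15]
10. n5.val = 6  [len(S.key) + 3]
11. n5.off = false  [S.off and A.live]
12. n6.val = true  [terminal]
13. n7.tag = 4  [terminal]
14. n5.lim = "qy"  ["qy"]
15. n5.live = true  [B.off == false]
16. n8.val = 18  [18]
17. n8.off = true  [B₀.live or A.live]
18. n9.cnt = "yz"  [terminal]
19. n8.lim = "yz"  [if B.off then e.cnt else "w"]
20. n8.live = true  [true]
21. n1.idx = false  [A.live == true]
22. n1.cnt = "vypm"  [S.key ++ "m"]
23. n1.key = "yzm"  [B₁.lim ++ "m"]
24. n10.val = 28  [S.pre + 33]
25. n10.off = true  [S.pre > -6]
26. n11.val = 1  [B₀.val - 27]
27. n11.off = true  [B₀.off == true]
28. n12.tag = 4  [terminal]
29. n13.tag = -6  [terminal]
30. n11.lim = "vp"  ["vp"]
31. n11.live = true  [B.off == true]
32. n14.pre = 22  [22]
33. n14.idx = true  [B₁.live == true]
34. n15.tag = 2  [terminal]
35. n14.key = "wu"  ["wu"]
36. n14.off = false  [f.tag > 2]
37. n10.lim = "vp"  [if B₁.live then B₁.lim else "w"]
38. n10.live = false  [false]
39. n16.val = 4  [S.pre + 9]
40. n16.off = true  [S.pre > -6]
41. n17.cnt = "kk"  [terminal]
42. n18.pre = 6  [len(e.cnt) + 4]
43. n18.idx = false  [not B.off]
44. n19.val = false  [terminal]
45. n20.cnt = "vr"  [terminal]
46. n21.tag = 14  [terminal]
47. n18.key = "yvr"  ["y" ++ e.cnt]
48. n18.off = false  [g.val == true]
49. n22.val = false  [terminal]
50. n16.lim = "yvrkk"  [S.key ++ e.cnt]
51. n16.live = true  [true]
52. n0.key = "yzmvypm"  [A.key ++ A.cnt]
53. n0.off = false  [S.idx == true]

"yzmvypm"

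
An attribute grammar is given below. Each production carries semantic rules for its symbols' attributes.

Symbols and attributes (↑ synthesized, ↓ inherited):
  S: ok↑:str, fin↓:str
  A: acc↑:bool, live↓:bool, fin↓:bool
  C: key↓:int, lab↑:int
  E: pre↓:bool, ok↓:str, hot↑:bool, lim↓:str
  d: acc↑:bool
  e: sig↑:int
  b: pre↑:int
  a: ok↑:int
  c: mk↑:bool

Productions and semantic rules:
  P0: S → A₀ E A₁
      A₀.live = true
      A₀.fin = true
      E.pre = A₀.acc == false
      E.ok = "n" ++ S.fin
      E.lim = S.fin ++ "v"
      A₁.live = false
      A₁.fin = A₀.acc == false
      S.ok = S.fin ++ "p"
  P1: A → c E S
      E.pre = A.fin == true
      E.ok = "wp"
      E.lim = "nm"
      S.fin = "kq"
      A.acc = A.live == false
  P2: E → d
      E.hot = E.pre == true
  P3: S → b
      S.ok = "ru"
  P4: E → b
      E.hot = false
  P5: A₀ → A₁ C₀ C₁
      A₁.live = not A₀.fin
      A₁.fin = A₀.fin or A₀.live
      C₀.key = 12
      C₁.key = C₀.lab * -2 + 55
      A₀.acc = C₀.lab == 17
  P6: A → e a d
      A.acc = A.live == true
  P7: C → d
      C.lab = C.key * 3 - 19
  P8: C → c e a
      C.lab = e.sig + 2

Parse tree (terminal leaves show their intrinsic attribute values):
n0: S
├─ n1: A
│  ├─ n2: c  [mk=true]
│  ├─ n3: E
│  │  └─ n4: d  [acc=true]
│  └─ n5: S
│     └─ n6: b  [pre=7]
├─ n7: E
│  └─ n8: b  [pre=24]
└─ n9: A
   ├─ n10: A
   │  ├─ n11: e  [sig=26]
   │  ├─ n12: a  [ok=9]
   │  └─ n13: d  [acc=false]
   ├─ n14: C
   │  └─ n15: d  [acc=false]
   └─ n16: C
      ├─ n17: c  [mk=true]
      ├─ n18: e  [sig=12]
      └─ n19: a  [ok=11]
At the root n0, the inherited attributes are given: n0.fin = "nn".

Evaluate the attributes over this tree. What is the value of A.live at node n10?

false

1. n0.fin = "nn"  [given at root]
2. n1.live = true  [true]
3. n1.fin = true  [true]
4. n2.mk = true  [terminal]
5. n3.pre = true  [A.fin == true]
6. n3.ok = "wp"  ["wp"]
7. n3.lim = "nm"  ["nm"]
8. n4.acc = true  [terminal]
9. n3.hot = true  [E.pre == true]
10. n5.fin = "kq"  ["kq"]
11. n6.pre = 7  [terminal]
12. n5.ok = "ru"  ["ru"]
13. n1.acc = false  [A.live == false]
14. n7.pre = true  [A₀.acc == false]
15. n7.ok = "nnn"  ["n" ++ S.fin]
16. n7.lim = "nnv"  [S.fin ++ "v"]
17. n8.pre = 24  [terminal]
18. n7.hot = false  [false]
19. n9.live = false  [false]
20. n9.fin = true  [A₀.acc == false]
21. n10.live = false  [not A₀.fin]
22. n10.fin = true  [A₀.fin or A₀.live]
23. n11.sig = 26  [terminal]
24. n12.ok = 9  [terminal]
25. n13.acc = false  [terminal]
26. n10.acc = false  [A.live == true]
27. n14.key = 12  [12]
28. n15.acc = false  [terminal]
29. n14.lab = 17  [C.key * 3 - 19]
30. n16.key = 21  [C₀.lab * -2 + 55]
31. n17.mk = true  [terminal]
32. n18.sig = 12  [terminal]
33. n19.ok = 11  [terminal]
34. n16.lab = 14  [e.sig + 2]
35. n9.acc = true  [C₀.lab == 17]
36. n0.ok = "nnp"  [S.fin ++ "p"]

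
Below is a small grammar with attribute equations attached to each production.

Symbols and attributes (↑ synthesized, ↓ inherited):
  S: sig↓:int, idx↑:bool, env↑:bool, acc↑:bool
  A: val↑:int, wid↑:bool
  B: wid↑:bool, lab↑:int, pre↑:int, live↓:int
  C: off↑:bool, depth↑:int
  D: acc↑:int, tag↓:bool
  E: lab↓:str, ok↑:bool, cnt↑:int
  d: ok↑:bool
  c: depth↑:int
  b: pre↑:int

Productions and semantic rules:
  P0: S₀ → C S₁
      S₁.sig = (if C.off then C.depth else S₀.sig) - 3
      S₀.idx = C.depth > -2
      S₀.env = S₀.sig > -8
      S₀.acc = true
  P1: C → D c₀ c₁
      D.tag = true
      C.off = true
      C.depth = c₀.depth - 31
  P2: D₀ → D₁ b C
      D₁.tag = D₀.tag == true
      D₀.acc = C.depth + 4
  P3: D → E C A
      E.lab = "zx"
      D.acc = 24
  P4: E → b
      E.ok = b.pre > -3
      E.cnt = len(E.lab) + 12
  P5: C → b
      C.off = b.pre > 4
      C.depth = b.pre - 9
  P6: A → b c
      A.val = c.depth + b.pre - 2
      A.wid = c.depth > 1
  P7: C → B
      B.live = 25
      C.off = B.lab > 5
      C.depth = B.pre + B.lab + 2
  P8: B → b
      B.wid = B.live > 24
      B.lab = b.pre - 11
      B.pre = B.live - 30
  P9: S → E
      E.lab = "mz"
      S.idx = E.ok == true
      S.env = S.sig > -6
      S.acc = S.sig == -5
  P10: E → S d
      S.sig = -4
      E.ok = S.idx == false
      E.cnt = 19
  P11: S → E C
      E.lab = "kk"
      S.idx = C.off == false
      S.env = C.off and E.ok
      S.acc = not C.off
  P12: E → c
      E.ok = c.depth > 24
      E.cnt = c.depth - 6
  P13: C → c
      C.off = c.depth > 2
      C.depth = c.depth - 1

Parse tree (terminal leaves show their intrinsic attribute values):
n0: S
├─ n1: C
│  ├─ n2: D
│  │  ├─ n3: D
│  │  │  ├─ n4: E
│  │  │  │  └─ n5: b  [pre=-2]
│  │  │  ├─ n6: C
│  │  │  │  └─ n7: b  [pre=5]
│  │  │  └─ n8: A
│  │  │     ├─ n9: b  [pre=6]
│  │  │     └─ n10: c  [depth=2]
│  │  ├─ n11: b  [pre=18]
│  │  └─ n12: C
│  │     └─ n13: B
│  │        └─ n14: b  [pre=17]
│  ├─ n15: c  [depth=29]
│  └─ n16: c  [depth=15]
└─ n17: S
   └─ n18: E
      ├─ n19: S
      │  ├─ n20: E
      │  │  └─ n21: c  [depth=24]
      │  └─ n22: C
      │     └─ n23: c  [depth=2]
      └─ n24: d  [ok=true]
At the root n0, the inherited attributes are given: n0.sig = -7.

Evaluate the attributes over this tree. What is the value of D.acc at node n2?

1. n0.sig = -7  [given at root]
2. n2.tag = true  [true]
3. n3.tag = true  [D₀.tag == true]
4. n4.lab = "zx"  ["zx"]
5. n5.pre = -2  [terminal]
6. n4.ok = true  [b.pre > -3]
7. n4.cnt = 14  [len(E.lab) + 12]
8. n7.pre = 5  [terminal]
9. n6.off = true  [b.pre > 4]
10. n6.depth = -4  [b.pre - 9]
11. n9.pre = 6  [terminal]
12. n10.depth = 2  [terminal]
13. n8.val = 6  [c.depth + b.pre - 2]
14. n8.wid = true  [c.depth > 1]
15. n3.acc = 24  [24]
16. n11.pre = 18  [terminal]
17. n13.live = 25  [25]
18. n14.pre = 17  [terminal]
19. n13.wid = true  [B.live > 24]
20. n13.lab = 6  [b.pre - 11]
21. n13.pre = -5  [B.live - 30]
22. n12.off = true  [B.lab > 5]
23. n12.depth = 3  [B.pre + B.lab + 2]
24. n2.acc = 7  [C.depth + 4]
25. n15.depth = 29  [terminal]
26. n16.depth = 15  [terminal]
27. n1.off = true  [true]
28. n1.depth = -2  [c₀.depth - 31]
29. n17.sig = -5  [(if C.off then C.depth else S₀.sig) - 3]
30. n18.lab = "mz"  ["mz"]
31. n19.sig = -4  [-4]
32. n20.lab = "kk"  ["kk"]
33. n21.depth = 24  [terminal]
34. n20.ok = false  [c.depth > 24]
35. n20.cnt = 18  [c.depth - 6]
36. n23.depth = 2  [terminal]
37. n22.off = false  [c.depth > 2]
38. n22.depth = 1  [c.depth - 1]
39. n19.idx = true  [C.off == false]
40. n19.env = false  [C.off and E.ok]
41. n19.acc = true  [not C.off]
42. n24.ok = true  [terminal]
43. n18.ok = false  [S.idx == false]
44. n18.cnt = 19  [19]
45. n17.idx = false  [E.ok == true]
46. n17.env = true  [S.sig > -6]
47. n17.acc = true  [S.sig == -5]
48. n0.idx = false  [C.depth > -2]
49. n0.env = true  [S₀.sig > -8]
50. n0.acc = true  [true]

7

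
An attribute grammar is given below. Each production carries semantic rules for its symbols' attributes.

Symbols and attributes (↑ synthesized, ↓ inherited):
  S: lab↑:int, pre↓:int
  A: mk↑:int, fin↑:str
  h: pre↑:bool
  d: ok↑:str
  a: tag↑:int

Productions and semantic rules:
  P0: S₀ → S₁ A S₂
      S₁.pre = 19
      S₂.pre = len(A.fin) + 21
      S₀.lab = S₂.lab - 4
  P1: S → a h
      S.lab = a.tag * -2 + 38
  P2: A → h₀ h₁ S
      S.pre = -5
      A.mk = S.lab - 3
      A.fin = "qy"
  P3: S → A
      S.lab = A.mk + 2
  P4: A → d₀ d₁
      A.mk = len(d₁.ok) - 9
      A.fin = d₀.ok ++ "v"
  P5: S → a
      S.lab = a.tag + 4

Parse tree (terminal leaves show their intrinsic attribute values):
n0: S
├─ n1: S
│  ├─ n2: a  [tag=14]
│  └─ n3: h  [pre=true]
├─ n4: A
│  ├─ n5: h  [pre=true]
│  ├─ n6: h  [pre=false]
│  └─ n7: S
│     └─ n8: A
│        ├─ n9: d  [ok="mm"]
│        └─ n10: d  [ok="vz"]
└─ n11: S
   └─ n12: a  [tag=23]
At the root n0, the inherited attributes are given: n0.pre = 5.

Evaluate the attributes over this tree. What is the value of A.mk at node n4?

1. n0.pre = 5  [given at root]
2. n1.pre = 19  [19]
3. n2.tag = 14  [terminal]
4. n3.pre = true  [terminal]
5. n1.lab = 10  [a.tag * -2 + 38]
6. n5.pre = true  [terminal]
7. n6.pre = false  [terminal]
8. n7.pre = -5  [-5]
9. n9.ok = "mm"  [terminal]
10. n10.ok = "vz"  [terminal]
11. n8.mk = -7  [len(d₁.ok) - 9]
12. n8.fin = "mmv"  [d₀.ok ++ "v"]
13. n7.lab = -5  [A.mk + 2]
14. n4.mk = -8  [S.lab - 3]
15. n4.fin = "qy"  ["qy"]
16. n11.pre = 23  [len(A.fin) + 21]
17. n12.tag = 23  [terminal]
18. n11.lab = 27  [a.tag + 4]
19. n0.lab = 23  [S₂.lab - 4]

-8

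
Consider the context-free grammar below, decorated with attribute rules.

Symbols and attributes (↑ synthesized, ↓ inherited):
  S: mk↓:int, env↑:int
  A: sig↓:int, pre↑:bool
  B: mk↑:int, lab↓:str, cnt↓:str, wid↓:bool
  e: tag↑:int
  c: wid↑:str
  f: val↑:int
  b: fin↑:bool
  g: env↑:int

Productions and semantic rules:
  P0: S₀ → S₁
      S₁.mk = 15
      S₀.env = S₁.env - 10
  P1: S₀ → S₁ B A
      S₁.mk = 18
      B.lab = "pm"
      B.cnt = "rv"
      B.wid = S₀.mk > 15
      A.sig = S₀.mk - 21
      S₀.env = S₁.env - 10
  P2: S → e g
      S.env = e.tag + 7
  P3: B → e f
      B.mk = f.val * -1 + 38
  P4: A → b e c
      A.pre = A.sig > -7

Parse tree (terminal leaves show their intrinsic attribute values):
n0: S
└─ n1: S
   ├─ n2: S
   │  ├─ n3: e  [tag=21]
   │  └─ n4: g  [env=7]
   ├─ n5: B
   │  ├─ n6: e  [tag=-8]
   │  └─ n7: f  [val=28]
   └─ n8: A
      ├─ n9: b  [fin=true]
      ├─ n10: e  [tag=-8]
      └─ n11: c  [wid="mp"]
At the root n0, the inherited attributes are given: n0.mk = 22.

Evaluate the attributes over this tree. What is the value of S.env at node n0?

1. n0.mk = 22  [given at root]
2. n1.mk = 15  [15]
3. n2.mk = 18  [18]
4. n3.tag = 21  [terminal]
5. n4.env = 7  [terminal]
6. n2.env = 28  [e.tag + 7]
7. n5.lab = "pm"  ["pm"]
8. n5.cnt = "rv"  ["rv"]
9. n5.wid = false  [S₀.mk > 15]
10. n6.tag = -8  [terminal]
11. n7.val = 28  [terminal]
12. n5.mk = 10  [f.val * -1 + 38]
13. n8.sig = -6  [S₀.mk - 21]
14. n9.fin = true  [terminal]
15. n10.tag = -8  [terminal]
16. n11.wid = "mp"  [terminal]
17. n8.pre = true  [A.sig > -7]
18. n1.env = 18  [S₁.env - 10]
19. n0.env = 8  [S₁.env - 10]

8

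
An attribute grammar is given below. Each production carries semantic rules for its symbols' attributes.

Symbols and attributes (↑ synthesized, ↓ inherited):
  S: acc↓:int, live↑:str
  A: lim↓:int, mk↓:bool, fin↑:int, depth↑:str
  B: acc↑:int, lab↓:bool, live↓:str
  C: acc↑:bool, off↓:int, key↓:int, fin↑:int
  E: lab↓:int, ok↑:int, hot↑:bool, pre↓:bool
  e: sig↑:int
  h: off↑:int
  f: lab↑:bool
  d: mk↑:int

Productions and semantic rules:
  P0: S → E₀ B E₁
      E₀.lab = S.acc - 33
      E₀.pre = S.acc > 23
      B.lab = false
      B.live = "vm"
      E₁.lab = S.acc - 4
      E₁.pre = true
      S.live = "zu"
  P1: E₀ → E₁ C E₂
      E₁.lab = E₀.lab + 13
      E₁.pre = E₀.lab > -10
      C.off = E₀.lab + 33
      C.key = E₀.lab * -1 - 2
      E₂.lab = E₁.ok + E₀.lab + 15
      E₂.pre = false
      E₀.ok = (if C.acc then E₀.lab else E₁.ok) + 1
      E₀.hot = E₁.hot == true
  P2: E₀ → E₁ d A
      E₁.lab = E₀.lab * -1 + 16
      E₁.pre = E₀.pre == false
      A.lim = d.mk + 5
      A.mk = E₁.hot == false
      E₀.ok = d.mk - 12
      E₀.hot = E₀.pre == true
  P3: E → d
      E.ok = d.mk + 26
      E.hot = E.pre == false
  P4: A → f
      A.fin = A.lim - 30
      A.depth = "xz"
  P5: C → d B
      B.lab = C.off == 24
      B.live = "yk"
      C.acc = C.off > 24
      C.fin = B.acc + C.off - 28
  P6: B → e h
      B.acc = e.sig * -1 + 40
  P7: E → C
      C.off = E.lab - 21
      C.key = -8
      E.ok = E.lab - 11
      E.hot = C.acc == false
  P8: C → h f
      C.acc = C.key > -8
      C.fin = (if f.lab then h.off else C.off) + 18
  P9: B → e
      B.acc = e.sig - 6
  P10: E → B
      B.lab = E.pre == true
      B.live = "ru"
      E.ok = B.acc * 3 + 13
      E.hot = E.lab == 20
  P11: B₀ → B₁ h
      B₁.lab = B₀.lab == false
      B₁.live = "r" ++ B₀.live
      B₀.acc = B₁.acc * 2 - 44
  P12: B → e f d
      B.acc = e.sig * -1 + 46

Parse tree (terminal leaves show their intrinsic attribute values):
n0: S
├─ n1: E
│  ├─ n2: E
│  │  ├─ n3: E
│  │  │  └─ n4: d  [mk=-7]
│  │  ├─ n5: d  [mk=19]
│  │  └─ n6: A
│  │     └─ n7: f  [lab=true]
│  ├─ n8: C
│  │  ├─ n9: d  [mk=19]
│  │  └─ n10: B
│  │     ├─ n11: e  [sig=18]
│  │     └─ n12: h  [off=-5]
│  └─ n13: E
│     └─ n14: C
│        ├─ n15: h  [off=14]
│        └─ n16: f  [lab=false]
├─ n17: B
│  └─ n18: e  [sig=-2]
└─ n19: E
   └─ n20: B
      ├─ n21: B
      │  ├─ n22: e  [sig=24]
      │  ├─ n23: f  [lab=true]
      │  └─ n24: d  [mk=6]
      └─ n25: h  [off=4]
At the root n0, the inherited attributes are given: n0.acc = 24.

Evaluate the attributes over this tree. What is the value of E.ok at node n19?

1. n0.acc = 24  [given at root]
2. n1.lab = -9  [S.acc - 33]
3. n1.pre = true  [S.acc > 23]
4. n2.lab = 4  [E₀.lab + 13]
5. n2.pre = true  [E₀.lab > -10]
6. n3.lab = 12  [E₀.lab * -1 + 16]
7. n3.pre = false  [E₀.pre == false]
8. n4.mk = -7  [terminal]
9. n3.ok = 19  [d.mk + 26]
10. n3.hot = true  [E.pre == false]
11. n5.mk = 19  [terminal]
12. n6.lim = 24  [d.mk + 5]
13. n6.mk = false  [E₁.hot == false]
14. n7.lab = true  [terminal]
15. n6.fin = -6  [A.lim - 30]
16. n6.depth = "xz"  ["xz"]
17. n2.ok = 7  [d.mk - 12]
18. n2.hot = true  [E₀.pre == true]
19. n8.off = 24  [E₀.lab + 33]
20. n8.key = 7  [E₀.lab * -1 - 2]
21. n9.mk = 19  [terminal]
22. n10.lab = true  [C.off == 24]
23. n10.live = "yk"  ["yk"]
24. n11.sig = 18  [terminal]
25. n12.off = -5  [terminal]
26. n10.acc = 22  [e.sig * -1 + 40]
27. n8.acc = false  [C.off > 24]
28. n8.fin = 18  [B.acc + C.off - 28]
29. n13.lab = 13  [E₁.ok + E₀.lab + 15]
30. n13.pre = false  [false]
31. n14.off = -8  [E.lab - 21]
32. n14.key = -8  [-8]
33. n15.off = 14  [terminal]
34. n16.lab = false  [terminal]
35. n14.acc = false  [C.key > -8]
36. n14.fin = 10  [(if f.lab then h.off else C.off) + 18]
37. n13.ok = 2  [E.lab - 11]
38. n13.hot = true  [C.acc == false]
39. n1.ok = 8  [(if C.acc then E₀.lab else E₁.ok) + 1]
40. n1.hot = true  [E₁.hot == true]
41. n17.lab = false  [false]
42. n17.live = "vm"  ["vm"]
43. n18.sig = -2  [terminal]
44. n17.acc = -8  [e.sig - 6]
45. n19.lab = 20  [S.acc - 4]
46. n19.pre = true  [true]
47. n20.lab = true  [E.pre == true]
48. n20.live = "ru"  ["ru"]
49. n21.lab = false  [B₀.lab == false]
50. n21.live = "rru"  ["r" ++ B₀.live]
51. n22.sig = 24  [terminal]
52. n23.lab = true  [terminal]
53. n24.mk = 6  [terminal]
54. n21.acc = 22  [e.sig * -1 + 46]
55. n25.off = 4  [terminal]
56. n20.acc = 0  [B₁.acc * 2 - 44]
57. n19.ok = 13  [B.acc * 3 + 13]
58. n19.hot = true  [E.lab == 20]
59. n0.live = "zu"  ["zu"]

13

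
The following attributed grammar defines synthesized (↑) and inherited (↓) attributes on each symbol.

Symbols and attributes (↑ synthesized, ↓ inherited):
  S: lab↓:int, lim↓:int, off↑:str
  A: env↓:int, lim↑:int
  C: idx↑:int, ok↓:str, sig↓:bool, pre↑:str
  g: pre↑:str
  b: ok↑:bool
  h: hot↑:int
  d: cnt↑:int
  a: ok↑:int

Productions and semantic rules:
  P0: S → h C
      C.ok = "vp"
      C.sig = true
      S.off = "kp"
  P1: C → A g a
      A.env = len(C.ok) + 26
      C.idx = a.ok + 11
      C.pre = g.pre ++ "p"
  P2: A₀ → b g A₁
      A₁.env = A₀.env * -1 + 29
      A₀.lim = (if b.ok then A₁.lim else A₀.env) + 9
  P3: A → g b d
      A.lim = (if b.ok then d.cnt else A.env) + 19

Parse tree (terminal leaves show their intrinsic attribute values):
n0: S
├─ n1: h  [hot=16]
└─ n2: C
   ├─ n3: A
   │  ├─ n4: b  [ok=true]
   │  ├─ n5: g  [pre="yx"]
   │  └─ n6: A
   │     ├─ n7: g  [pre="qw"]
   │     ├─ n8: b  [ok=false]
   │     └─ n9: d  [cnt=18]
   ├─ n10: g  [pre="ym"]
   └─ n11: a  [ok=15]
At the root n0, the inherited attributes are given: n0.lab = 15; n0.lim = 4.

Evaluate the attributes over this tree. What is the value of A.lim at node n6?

1. n0.lab = 15  [given at root]
2. n0.lim = 4  [given at root]
3. n1.hot = 16  [terminal]
4. n2.ok = "vp"  ["vp"]
5. n2.sig = true  [true]
6. n3.env = 28  [len(C.ok) + 26]
7. n4.ok = true  [terminal]
8. n5.pre = "yx"  [terminal]
9. n6.env = 1  [A₀.env * -1 + 29]
10. n7.pre = "qw"  [terminal]
11. n8.ok = false  [terminal]
12. n9.cnt = 18  [terminal]
13. n6.lim = 20  [(if b.ok then d.cnt else A.env) + 19]
14. n3.lim = 29  [(if b.ok then A₁.lim else A₀.env) + 9]
15. n10.pre = "ym"  [terminal]
16. n11.ok = 15  [terminal]
17. n2.idx = 26  [a.ok + 11]
18. n2.pre = "ymp"  [g.pre ++ "p"]
19. n0.off = "kp"  ["kp"]

20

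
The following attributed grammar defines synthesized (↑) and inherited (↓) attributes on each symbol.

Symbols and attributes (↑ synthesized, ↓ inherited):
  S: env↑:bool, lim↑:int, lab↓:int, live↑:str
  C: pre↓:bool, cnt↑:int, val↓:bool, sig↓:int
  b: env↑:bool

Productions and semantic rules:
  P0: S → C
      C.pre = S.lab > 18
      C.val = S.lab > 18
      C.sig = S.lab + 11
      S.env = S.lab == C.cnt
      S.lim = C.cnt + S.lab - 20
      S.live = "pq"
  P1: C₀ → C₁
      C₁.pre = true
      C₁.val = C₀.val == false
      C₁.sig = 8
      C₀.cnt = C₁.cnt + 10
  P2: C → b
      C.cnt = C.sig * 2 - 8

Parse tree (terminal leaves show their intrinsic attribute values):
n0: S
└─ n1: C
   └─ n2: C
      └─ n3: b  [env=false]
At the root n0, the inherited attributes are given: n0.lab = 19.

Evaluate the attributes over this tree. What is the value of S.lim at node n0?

1. n0.lab = 19  [given at root]
2. n1.pre = true  [S.lab > 18]
3. n1.val = true  [S.lab > 18]
4. n1.sig = 30  [S.lab + 11]
5. n2.pre = true  [true]
6. n2.val = false  [C₀.val == false]
7. n2.sig = 8  [8]
8. n3.env = false  [terminal]
9. n2.cnt = 8  [C.sig * 2 - 8]
10. n1.cnt = 18  [C₁.cnt + 10]
11. n0.env = false  [S.lab == C.cnt]
12. n0.lim = 17  [C.cnt + S.lab - 20]
13. n0.live = "pq"  ["pq"]

17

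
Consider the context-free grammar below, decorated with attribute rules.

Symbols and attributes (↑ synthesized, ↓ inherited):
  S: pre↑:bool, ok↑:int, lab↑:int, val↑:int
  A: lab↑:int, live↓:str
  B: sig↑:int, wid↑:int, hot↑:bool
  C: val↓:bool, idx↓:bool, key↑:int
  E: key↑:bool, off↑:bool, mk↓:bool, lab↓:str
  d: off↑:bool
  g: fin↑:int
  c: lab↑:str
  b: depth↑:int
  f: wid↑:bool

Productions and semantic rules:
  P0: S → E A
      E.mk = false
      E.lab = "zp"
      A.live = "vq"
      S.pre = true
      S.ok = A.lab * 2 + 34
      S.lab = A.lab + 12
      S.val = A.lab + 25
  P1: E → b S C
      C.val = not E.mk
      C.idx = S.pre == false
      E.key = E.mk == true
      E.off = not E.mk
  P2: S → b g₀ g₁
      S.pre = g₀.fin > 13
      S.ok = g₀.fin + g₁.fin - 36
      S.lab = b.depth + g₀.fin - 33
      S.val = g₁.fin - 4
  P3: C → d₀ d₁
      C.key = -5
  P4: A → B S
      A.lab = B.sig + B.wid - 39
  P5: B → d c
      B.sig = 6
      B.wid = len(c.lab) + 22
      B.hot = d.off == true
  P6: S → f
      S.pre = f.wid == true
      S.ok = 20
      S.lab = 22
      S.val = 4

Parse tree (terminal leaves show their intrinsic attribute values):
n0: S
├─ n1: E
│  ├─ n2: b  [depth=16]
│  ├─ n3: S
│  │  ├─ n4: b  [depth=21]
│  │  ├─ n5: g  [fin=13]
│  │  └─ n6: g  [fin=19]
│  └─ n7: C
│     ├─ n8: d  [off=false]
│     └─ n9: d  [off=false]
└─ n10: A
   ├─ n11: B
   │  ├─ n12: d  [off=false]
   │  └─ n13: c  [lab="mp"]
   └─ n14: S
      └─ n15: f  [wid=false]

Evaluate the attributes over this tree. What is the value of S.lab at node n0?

3

1. n1.mk = false  [false]
2. n1.lab = "zp"  ["zp"]
3. n2.depth = 16  [terminal]
4. n4.depth = 21  [terminal]
5. n5.fin = 13  [terminal]
6. n6.fin = 19  [terminal]
7. n3.pre = false  [g₀.fin > 13]
8. n3.ok = -4  [g₀.fin + g₁.fin - 36]
9. n3.lab = 1  [b.depth + g₀.fin - 33]
10. n3.val = 15  [g₁.fin - 4]
11. n7.val = true  [not E.mk]
12. n7.idx = true  [S.pre == false]
13. n8.off = false  [terminal]
14. n9.off = false  [terminal]
15. n7.key = -5  [-5]
16. n1.key = false  [E.mk == true]
17. n1.off = true  [not E.mk]
18. n10.live = "vq"  ["vq"]
19. n12.off = false  [terminal]
20. n13.lab = "mp"  [terminal]
21. n11.sig = 6  [6]
22. n11.wid = 24  [len(c.lab) + 22]
23. n11.hot = false  [d.off == true]
24. n15.wid = false  [terminal]
25. n14.pre = false  [f.wid == true]
26. n14.ok = 20  [20]
27. n14.lab = 22  [22]
28. n14.val = 4  [4]
29. n10.lab = -9  [B.sig + B.wid - 39]
30. n0.pre = true  [true]
31. n0.ok = 16  [A.lab * 2 + 34]
32. n0.lab = 3  [A.lab + 12]
33. n0.val = 16  [A.lab + 25]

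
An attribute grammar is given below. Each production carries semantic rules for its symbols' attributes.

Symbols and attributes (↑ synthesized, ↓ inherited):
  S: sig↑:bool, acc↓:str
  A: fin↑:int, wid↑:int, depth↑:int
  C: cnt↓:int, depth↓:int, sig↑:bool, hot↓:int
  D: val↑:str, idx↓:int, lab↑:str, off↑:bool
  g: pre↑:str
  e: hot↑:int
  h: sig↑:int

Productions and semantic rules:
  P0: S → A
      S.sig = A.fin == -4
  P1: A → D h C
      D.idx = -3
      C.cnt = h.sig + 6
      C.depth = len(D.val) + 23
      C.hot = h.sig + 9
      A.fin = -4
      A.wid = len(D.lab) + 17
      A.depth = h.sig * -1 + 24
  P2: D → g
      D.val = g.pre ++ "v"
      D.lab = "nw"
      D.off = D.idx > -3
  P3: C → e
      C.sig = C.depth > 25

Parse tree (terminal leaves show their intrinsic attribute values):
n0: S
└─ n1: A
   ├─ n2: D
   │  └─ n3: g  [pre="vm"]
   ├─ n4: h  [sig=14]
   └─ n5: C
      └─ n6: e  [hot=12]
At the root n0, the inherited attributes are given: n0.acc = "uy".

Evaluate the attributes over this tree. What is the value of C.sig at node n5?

1. n0.acc = "uy"  [given at root]
2. n2.idx = -3  [-3]
3. n3.pre = "vm"  [terminal]
4. n2.val = "vmv"  [g.pre ++ "v"]
5. n2.lab = "nw"  ["nw"]
6. n2.off = false  [D.idx > -3]
7. n4.sig = 14  [terminal]
8. n5.cnt = 20  [h.sig + 6]
9. n5.depth = 26  [len(D.val) + 23]
10. n5.hot = 23  [h.sig + 9]
11. n6.hot = 12  [terminal]
12. n5.sig = true  [C.depth > 25]
13. n1.fin = -4  [-4]
14. n1.wid = 19  [len(D.lab) + 17]
15. n1.depth = 10  [h.sig * -1 + 24]
16. n0.sig = true  [A.fin == -4]

true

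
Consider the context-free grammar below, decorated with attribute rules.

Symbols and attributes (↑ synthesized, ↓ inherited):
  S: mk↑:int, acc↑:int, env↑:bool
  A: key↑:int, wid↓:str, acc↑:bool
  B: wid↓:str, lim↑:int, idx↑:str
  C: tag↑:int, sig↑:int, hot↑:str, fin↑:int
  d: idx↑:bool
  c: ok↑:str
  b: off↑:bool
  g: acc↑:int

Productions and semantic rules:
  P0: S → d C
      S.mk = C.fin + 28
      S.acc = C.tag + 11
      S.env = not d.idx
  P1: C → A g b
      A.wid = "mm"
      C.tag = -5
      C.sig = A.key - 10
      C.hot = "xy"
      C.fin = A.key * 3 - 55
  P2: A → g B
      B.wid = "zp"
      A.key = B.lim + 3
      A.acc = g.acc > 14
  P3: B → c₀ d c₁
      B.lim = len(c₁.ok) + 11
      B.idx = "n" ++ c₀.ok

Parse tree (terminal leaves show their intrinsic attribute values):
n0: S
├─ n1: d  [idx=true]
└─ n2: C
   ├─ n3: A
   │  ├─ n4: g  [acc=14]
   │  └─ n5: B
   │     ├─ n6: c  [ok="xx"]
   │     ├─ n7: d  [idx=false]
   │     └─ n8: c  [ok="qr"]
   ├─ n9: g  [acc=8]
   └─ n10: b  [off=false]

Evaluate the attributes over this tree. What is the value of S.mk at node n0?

21

1. n1.idx = true  [terminal]
2. n3.wid = "mm"  ["mm"]
3. n4.acc = 14  [terminal]
4. n5.wid = "zp"  ["zp"]
5. n6.ok = "xx"  [terminal]
6. n7.idx = false  [terminal]
7. n8.ok = "qr"  [terminal]
8. n5.lim = 13  [len(c₁.ok) + 11]
9. n5.idx = "nxx"  ["n" ++ c₀.ok]
10. n3.key = 16  [B.lim + 3]
11. n3.acc = false  [g.acc > 14]
12. n9.acc = 8  [terminal]
13. n10.off = false  [terminal]
14. n2.tag = -5  [-5]
15. n2.sig = 6  [A.key - 10]
16. n2.hot = "xy"  ["xy"]
17. n2.fin = -7  [A.key * 3 - 55]
18. n0.mk = 21  [C.fin + 28]
19. n0.acc = 6  [C.tag + 11]
20. n0.env = false  [not d.idx]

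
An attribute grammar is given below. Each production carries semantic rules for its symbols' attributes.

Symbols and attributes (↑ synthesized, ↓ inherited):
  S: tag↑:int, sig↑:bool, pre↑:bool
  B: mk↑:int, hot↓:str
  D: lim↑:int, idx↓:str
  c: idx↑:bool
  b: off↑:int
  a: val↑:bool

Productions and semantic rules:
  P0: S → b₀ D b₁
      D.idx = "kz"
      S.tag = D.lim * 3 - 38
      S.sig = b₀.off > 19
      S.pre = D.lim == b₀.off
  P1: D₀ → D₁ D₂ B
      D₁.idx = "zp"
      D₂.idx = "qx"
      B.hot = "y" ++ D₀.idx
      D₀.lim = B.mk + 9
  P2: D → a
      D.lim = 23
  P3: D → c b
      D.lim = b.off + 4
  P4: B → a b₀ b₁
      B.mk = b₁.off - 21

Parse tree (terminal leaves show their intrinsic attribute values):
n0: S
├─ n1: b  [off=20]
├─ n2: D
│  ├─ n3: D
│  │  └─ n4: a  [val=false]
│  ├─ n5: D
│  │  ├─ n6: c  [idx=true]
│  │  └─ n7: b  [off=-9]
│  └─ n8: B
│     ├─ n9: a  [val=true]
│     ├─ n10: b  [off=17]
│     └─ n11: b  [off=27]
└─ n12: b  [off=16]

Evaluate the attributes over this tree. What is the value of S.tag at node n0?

7

1. n1.off = 20  [terminal]
2. n2.idx = "kz"  ["kz"]
3. n3.idx = "zp"  ["zp"]
4. n4.val = false  [terminal]
5. n3.lim = 23  [23]
6. n5.idx = "qx"  ["qx"]
7. n6.idx = true  [terminal]
8. n7.off = -9  [terminal]
9. n5.lim = -5  [b.off + 4]
10. n8.hot = "ykz"  ["y" ++ D₀.idx]
11. n9.val = true  [terminal]
12. n10.off = 17  [terminal]
13. n11.off = 27  [terminal]
14. n8.mk = 6  [b₁.off - 21]
15. n2.lim = 15  [B.mk + 9]
16. n12.off = 16  [terminal]
17. n0.tag = 7  [D.lim * 3 - 38]
18. n0.sig = true  [b₀.off > 19]
19. n0.pre = false  [D.lim == b₀.off]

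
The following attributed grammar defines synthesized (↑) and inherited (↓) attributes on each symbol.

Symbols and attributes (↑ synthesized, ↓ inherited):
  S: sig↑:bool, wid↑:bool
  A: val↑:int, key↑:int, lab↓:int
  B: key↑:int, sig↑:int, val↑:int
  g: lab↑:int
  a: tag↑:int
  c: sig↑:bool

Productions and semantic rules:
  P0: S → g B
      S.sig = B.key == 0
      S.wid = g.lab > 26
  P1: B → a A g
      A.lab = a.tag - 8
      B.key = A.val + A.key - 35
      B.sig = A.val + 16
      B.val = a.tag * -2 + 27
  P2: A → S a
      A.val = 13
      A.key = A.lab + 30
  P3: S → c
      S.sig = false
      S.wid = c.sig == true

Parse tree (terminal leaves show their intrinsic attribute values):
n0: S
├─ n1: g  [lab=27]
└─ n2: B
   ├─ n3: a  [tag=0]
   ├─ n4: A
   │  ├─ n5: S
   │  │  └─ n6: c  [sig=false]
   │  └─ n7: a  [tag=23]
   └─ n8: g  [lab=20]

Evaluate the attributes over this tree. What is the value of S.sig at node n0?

1. n1.lab = 27  [terminal]
2. n3.tag = 0  [terminal]
3. n4.lab = -8  [a.tag - 8]
4. n6.sig = false  [terminal]
5. n5.sig = false  [false]
6. n5.wid = false  [c.sig == true]
7. n7.tag = 23  [terminal]
8. n4.val = 13  [13]
9. n4.key = 22  [A.lab + 30]
10. n8.lab = 20  [terminal]
11. n2.key = 0  [A.val + A.key - 35]
12. n2.sig = 29  [A.val + 16]
13. n2.val = 27  [a.tag * -2 + 27]
14. n0.sig = true  [B.key == 0]
15. n0.wid = true  [g.lab > 26]

true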